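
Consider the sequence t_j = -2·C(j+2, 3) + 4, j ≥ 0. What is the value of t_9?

-326

C(11, 3) = 165, so t_9 = -326.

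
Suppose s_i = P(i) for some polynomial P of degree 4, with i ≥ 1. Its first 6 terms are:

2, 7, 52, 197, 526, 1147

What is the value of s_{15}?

49576

1st diffs: 5, 45, 145, 329, 621.
2nd diffs: 40, 100, 184, 292.
3rd diffs: 60, 84, 108.
4th diffs: 24, 24 (constant).
Newton forward-difference form: s_i = 2 + 5·C(i-1,1) + 40·C(i-1,2) + 60·C(i-1,3) + 24·C(i-1,4).
At i = 15: i-1 = 14, so s_{15} = 2 + 70 + 3640 + 21840 + 24024 = 49576.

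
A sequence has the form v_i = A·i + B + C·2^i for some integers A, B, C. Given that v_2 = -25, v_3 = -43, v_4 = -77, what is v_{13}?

The three given values yield: 2A + B + 4C = -25; 3A + B + 8C = -43; 4A + B + 16C = -77.
Subtracting the first from the second: A + 4C = -18.
Subtracting the second from the third: A + 8C = -34.
Solving: C = -4, A = -2, then B = -5.
Hence v_{13} = -2·13 + (-5) + (-4)·8192 = -32799.

-32799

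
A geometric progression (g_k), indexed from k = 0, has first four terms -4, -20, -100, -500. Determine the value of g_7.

-312500

Common ratio r = 5.
g_k = (-4)·5^(k-0).
g_7 = (-4)·5^7 = -312500.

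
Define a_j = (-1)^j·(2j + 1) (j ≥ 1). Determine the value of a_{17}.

(-1)^17 = -1; 2j + 1 at j=17 is 35; so a_{17} = -35.

-35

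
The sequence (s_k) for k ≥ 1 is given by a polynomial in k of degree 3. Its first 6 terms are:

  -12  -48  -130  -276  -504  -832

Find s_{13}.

1st diffs: -36, -82, -146, -228, -328.
2nd diffs: -46, -64, -82, -100.
3rd diffs: -18, -18, -18 (constant).
Newton forward-difference form: s_k = -12 + (-36)·C(k-1,1) + (-46)·C(k-1,2) + (-18)·C(k-1,3).
At k = 13: k-1 = 12, so s_{13} = -12 - 432 - 3036 - 3960 = -7440.

-7440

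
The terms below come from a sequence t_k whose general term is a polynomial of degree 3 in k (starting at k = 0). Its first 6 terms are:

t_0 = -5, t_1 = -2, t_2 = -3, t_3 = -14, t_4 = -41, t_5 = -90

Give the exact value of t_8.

1st diffs: 3, -1, -11, -27, -49.
2nd diffs: -4, -10, -16, -22.
3rd diffs: -6, -6, -6 (constant).
Newton forward-difference form: t_k = -5 + 3·C(k,1) + (-4)·C(k,2) + (-6)·C(k,3).
At k = 8: k = 8, so t_8 = -5 + 24 - 112 - 336 = -429.

-429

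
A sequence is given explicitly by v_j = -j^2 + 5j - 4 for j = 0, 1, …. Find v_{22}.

-378

v_{22} = -1·22^2 + 5·22 - 4 = -378.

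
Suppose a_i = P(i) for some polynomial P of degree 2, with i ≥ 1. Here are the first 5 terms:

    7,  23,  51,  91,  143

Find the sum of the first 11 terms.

2937

1st diffs: 16, 28, 40, 52.
2nd diffs: 12, 12, 12 (constant).
So a_i = 6i^2 - 2i + 3.
Continuing: …, 207, 283, 371, 471, …, a_{11} = 707.
Summing i = 1..11 (11 terms) gives 2937.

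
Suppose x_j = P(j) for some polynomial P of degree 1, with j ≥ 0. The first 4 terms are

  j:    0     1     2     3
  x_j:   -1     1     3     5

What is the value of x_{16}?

1st diffs: 2, 2, 2 (constant).
So x_j = 2j - 1.
Evaluating at j = 16 gives x_{16} = 31.

31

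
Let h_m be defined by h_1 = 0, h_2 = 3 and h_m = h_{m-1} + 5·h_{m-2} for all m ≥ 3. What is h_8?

903

Step forward from the initial values:
h_3 = 3  h_4 = 18  h_5 = 33  h_6 = 123  h_7 = 288  h_8 = 903.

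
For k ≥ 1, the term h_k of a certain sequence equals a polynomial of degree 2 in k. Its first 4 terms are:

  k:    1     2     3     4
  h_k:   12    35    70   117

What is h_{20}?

2501

1st diffs: 23, 35, 47.
2nd diffs: 12, 12 (constant).
Newton forward-difference form: h_k = 12 + 23·C(k-1,1) + 12·C(k-1,2).
At k = 20: k-1 = 19, so h_{20} = 12 + 437 + 2052 = 2501.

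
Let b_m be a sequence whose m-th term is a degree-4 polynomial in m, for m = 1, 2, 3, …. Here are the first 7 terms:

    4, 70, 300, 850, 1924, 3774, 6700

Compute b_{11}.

36844

1st diffs: 66, 230, 550, 1074, 1850, 2926.
2nd diffs: 164, 320, 524, 776, 1076.
3rd diffs: 156, 204, 252, 300.
4th diffs: 48, 48, 48 (constant).
So b_m = 2m^4 + 6m^3 - 4m^2 + 6m - 6.
Evaluating at m = 11 gives b_{11} = 36844.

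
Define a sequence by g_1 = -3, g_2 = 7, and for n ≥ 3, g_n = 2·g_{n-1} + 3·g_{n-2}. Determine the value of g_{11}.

59045

g_3 = 5; g_4 = 31; g_5 = 77; g_6 = 247; g_7 = 725; g_8 = 2191; g_9 = 6557; g_{10} = 19687; g_{11} = 59045.
(Characteristic roots are 3 and -1.)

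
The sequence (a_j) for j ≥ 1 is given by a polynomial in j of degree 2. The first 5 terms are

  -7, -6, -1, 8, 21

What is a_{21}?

773

1st diffs: 1, 5, 9, 13.
2nd diffs: 4, 4, 4 (constant).
Newton forward-difference form: a_j = -7 + 1·C(j-1,1) + 4·C(j-1,2).
At j = 21: j-1 = 20, so a_{21} = -7 + 20 + 760 = 773.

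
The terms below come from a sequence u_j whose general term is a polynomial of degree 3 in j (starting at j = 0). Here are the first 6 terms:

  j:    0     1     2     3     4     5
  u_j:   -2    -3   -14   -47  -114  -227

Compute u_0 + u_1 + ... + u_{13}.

1st diffs: -1, -11, -33, -67, -113.
2nd diffs: -10, -22, -34, -46.
3rd diffs: -12, -12, -12 (constant).
Newton forward-difference form: u_j = -2 + (-1)·C(j,1) + (-10)·C(j,2) + (-12)·C(j,3).
Continuing: …, -398, -639, -962, -1379, …, u_{13} = -4227.
Summing j = 0..13 (14 terms) gives -15771.

-15771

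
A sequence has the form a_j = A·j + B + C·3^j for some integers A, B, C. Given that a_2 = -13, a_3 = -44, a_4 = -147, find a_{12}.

-1062827

Plug in j = 2, 3, 4: 2A + B + 9C = -13; 3A + B + 27C = -44; 4A + B + 81C = -147.
Subtracting the first from the second: A + 18C = -31.
Subtracting the second from the third: A + 54C = -103.
Solving: C = -2, A = 5, then B = -5.
So a_j = 5·j + (-5) + (-2)·3^j; at j=12 this is -1062827.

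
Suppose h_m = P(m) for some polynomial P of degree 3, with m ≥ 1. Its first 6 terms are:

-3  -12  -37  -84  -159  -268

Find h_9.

1st diffs: -9, -25, -47, -75, -109.
2nd diffs: -16, -22, -28, -34.
3rd diffs: -6, -6, -6 (constant).
So h_m = -m^3 - 2m^2 + 4m - 4.
Evaluating at m = 9 gives h_9 = -859.

-859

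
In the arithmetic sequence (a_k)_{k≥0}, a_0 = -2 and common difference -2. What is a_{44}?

-90

a_k = -2 + (k - 0)·(-2).
a_{44} = -2 + 44·(-2) = -90.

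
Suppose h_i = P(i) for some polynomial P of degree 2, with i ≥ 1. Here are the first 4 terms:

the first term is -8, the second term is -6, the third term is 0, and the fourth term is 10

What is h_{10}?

154

1st diffs: 2, 6, 10.
2nd diffs: 4, 4 (constant).
So h_i = 2i^2 - 4i - 6.
Evaluating at i = 10 gives h_{10} = 154.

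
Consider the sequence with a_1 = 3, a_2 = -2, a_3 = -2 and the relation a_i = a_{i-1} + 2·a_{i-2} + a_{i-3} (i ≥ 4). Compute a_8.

-81

a_4 = -3  a_5 = -9  a_6 = -17  a_7 = -38  a_8 = -81.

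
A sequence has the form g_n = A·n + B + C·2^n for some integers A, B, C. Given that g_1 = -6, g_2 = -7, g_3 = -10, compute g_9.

The three given values yield: A + B + 2C = -6; 2A + B + 4C = -7; 3A + B + 8C = -10.
Subtracting the first from the second: A + 2C = -1.
Subtracting the second from the third: A + 4C = -3.
Solving: C = -1, A = 1, then B = -5.
Therefore g_9 = 9 + (-5) + (-1)·512 = -508.

-508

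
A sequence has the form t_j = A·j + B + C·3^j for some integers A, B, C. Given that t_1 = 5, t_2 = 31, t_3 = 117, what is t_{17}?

At j = 1, 2, 3: A + B + 3C = 5; 2A + B + 9C = 31; 3A + B + 27C = 117.
Subtracting the first from the second: A + 6C = 26.
Subtracting the second from the third: A + 18C = 86.
Solving: C = 5, A = -4, then B = -6.
Therefore t_{17} = -68 + (-6) + 5·129140163 = 645700741.

645700741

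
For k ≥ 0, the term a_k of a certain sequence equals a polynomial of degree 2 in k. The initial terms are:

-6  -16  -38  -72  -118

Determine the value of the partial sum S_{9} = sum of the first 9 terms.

-1422

1st diffs: -10, -22, -34, -46.
2nd diffs: -12, -12, -12 (constant).
Newton forward-difference form: a_k = -6 + (-10)·C(k,1) + (-12)·C(k,2).
Continuing: -176, -246, -328, -422.
Summing k = 0..8 (9 terms) gives -1422.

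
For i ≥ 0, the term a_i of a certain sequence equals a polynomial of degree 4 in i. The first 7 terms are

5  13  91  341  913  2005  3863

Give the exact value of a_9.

17213

1st diffs: 8, 78, 250, 572, 1092, 1858.
2nd diffs: 70, 172, 322, 520, 766.
3rd diffs: 102, 150, 198, 246.
4th diffs: 48, 48, 48 (constant).
Newton forward-difference form: a_i = 5 + 8·C(i,1) + 70·C(i,2) + 102·C(i,3) + 48·C(i,4).
At i = 9: i = 9, so a_9 = 5 + 72 + 2520 + 8568 + 6048 = 17213.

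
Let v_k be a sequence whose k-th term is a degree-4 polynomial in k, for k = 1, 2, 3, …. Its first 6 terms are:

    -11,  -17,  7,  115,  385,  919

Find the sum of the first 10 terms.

20608

1st diffs: -6, 24, 108, 270, 534.
2nd diffs: 30, 84, 162, 264.
3rd diffs: 54, 78, 102.
4th diffs: 24, 24 (constant).
So v_k = k^4 - k^3 - 4k^2 - 2k - 5.
Continuing: 1843, 3307, 5485, 8575.
Summing k = 1..10 (10 terms) gives 20608.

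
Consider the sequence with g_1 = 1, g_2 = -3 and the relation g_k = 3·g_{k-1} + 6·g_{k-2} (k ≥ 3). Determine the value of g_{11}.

g_3 = -3  g_4 = -27  g_5 = -99  g_6 = -459  g_7 = -1971  g_8 = -8667  g_9 = -37827  g_{10} = -165483  g_{11} = -723411.

-723411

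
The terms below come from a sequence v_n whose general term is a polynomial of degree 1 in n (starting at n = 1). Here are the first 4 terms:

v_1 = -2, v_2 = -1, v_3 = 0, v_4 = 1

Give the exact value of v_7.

1st diffs: 1, 1, 1 (constant).
So v_n = n - 3.
Evaluating at n = 7 gives v_7 = 4.

4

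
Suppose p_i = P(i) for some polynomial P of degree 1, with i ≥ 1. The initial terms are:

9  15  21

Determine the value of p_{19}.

117

1st diffs: 6, 6 (constant).
So p_i = 6i + 3.
Evaluating at i = 19 gives p_{19} = 117.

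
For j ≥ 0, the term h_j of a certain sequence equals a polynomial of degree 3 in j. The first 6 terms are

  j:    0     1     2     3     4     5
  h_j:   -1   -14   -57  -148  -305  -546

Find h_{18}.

-19513

1st diffs: -13, -43, -91, -157, -241.
2nd diffs: -30, -48, -66, -84.
3rd diffs: -18, -18, -18 (constant).
So h_j = -3j^3 - 6j^2 - 4j - 1.
Evaluating at j = 18 gives h_{18} = -19513.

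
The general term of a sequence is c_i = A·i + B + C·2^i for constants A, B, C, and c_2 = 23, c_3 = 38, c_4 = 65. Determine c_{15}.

98354

At i = 2, 3, 4: 2A + B + 4C = 23; 3A + B + 8C = 38; 4A + B + 16C = 65.
Subtracting the first from the second: A + 4C = 15.
Subtracting the second from the third: A + 8C = 27.
Solving: C = 3, A = 3, then B = 5.
So c_i = 3·i + 5 + 3·2^i; at i=15 this is 98354.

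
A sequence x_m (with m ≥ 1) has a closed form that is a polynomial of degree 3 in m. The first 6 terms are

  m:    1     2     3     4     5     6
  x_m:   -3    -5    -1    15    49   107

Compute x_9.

1st diffs: -2, 4, 16, 34, 58.
2nd diffs: 6, 12, 18, 24.
3rd diffs: 6, 6, 6 (constant).
Newton forward-difference form: x_m = -3 + (-2)·C(m-1,1) + 6·C(m-1,2) + 6·C(m-1,3).
At m = 9: m-1 = 8, so x_9 = -3 - 16 + 168 + 336 = 485.

485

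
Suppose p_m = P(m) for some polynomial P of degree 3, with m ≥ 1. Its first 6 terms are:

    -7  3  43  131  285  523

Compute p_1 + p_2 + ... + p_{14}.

1st diffs: 10, 40, 88, 154, 238.
2nd diffs: 30, 48, 66, 84.
3rd diffs: 18, 18, 18 (constant).
So p_m = 3m^3 - 3m^2 - 2m - 5.
Continuing: …, 863, 1323, 1921, 2675, …, p_{14} = 7611.
Summing m = 1..14 (14 terms) gives 29750.

29750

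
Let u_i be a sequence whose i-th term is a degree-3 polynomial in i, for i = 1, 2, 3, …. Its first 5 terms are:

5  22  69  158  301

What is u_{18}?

12534

1st diffs: 17, 47, 89, 143.
2nd diffs: 30, 42, 54.
3rd diffs: 12, 12 (constant).
Newton forward-difference form: u_i = 5 + 17·C(i-1,1) + 30·C(i-1,2) + 12·C(i-1,3).
At i = 18: i-1 = 17, so u_{18} = 5 + 289 + 4080 + 8160 = 12534.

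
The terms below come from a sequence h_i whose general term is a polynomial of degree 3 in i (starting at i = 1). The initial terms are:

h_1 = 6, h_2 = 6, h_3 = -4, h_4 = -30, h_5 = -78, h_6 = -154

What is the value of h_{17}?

-4554

1st diffs: 0, -10, -26, -48, -76.
2nd diffs: -10, -16, -22, -28.
3rd diffs: -6, -6, -6 (constant).
So h_i = -i^3 + i^2 + 4i + 2.
Evaluating at i = 17 gives h_{17} = -4554.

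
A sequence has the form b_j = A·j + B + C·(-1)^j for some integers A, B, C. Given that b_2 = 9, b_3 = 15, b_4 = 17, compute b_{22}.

89

Write the equations: 2A + B + C = 9; 3A + B - C = 15; 4A + B + C = 17.
Subtracting the first from the second: A - 2C = 6.
Subtracting the second from the third: A + 2C = 2.
Solving: C = -1, A = 4, then B = 2.
Therefore b_{22} = 88 + 2 + (-1)·1 = 89.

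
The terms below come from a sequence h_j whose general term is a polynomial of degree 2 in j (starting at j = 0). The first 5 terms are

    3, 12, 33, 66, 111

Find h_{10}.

1st diffs: 9, 21, 33, 45.
2nd diffs: 12, 12, 12 (constant).
Newton forward-difference form: h_j = 3 + 9·C(j,1) + 12·C(j,2).
At j = 10: j = 10, so h_{10} = 3 + 90 + 540 = 633.

633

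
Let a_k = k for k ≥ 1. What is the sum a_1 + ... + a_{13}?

Over k = 1..13: Σk = 91.
Total = (1)·91 = 91.

91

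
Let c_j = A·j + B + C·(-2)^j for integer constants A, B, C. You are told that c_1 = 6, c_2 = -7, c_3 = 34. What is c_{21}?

6291556

The three given values yield: A + B - 2C = 6; 2A + B + 4C = -7; 3A + B - 8C = 34.
Subtracting the first from the second: A + 6C = -13.
Subtracting the second from the third: A - 12C = 41.
Solving: C = -3, A = 5, then B = -5.
So c_j = 5·j + (-5) + (-3)·(-2)^j; at j=21 this is 6291556.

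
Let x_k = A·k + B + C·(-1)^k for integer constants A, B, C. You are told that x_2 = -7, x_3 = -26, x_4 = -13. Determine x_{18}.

-55

At k = 2, 3, 4: 2A + B + C = -7; 3A + B - C = -26; 4A + B + C = -13.
Subtracting the first from the second: A - 2C = -19.
Subtracting the second from the third: A + 2C = 13.
Solving: C = 8, A = -3, then B = -9.
So x_k = -3·k + (-9) + 8·(-1)^k; at k=18 this is -55.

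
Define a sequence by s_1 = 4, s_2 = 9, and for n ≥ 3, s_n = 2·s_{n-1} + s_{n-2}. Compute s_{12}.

Compute successive terms:
s_3 = 22, s_4 = 53, s_5 = 128, s_6 = 309, s_7 = 746, s_8 = 1801, s_9 = 4348, s_{10} = 10497, s_{11} = 25342, s_{12} = 61181.

61181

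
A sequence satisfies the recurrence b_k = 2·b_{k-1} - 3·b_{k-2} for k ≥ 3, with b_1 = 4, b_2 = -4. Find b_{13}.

4996

Compute successive terms:
b_3 = -20;  b_4 = -28;  b_5 = 4;  …;  b_{10} = -964;  b_{11} = -788;  b_{12} = 1316;  b_{13} = 4996.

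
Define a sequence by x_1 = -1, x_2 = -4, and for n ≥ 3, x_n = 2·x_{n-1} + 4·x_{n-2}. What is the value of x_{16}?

Iterate the recurrence:
x_3 = -12, x_4 = -40, x_5 = -128, …, x_{13} = -1544192, x_{14} = -4997120, x_{15} = -16171008, x_{16} = -52330496.

-52330496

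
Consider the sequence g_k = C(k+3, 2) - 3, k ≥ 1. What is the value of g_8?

C(11, 2) = 55, so g_8 = 52.

52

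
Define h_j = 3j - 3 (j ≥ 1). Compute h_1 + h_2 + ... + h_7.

63

Over j = 1..7: Σj = 28.
Total = (3)·28 + (-3)·7 = 63.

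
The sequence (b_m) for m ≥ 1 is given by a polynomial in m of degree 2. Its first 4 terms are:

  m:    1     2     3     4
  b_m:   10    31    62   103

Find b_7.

1st diffs: 21, 31, 41.
2nd diffs: 10, 10 (constant).
Newton forward-difference form: b_m = 10 + 21·C(m-1,1) + 10·C(m-1,2).
At m = 7: m-1 = 6, so b_7 = 10 + 126 + 150 = 286.

286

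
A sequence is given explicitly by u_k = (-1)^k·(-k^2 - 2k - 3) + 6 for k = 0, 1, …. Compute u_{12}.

(-1)^12 = 1; -k^2 - 2k - 3 at k=12 is -171; so u_{12} = -165.

-165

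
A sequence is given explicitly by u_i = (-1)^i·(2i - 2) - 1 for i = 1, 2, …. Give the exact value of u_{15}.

-29

(-1)^15 = -1; 2i - 2 at i=15 is 28; so u_{15} = -29.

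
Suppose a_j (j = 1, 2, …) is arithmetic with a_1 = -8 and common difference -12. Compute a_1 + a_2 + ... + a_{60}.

a_j = -8 + (j - 1)·(-12).
a_{60} = -716; S = 60·(-8 + (-716))/2 = -21720.

-21720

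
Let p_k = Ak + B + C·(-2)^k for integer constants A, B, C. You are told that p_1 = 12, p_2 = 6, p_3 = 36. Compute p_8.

Write the equations: A + B - 2C = 12; 2A + B + 4C = 6; 3A + B - 8C = 36.
Subtracting the first from the second: A + 6C = -6.
Subtracting the second from the third: A - 12C = 30.
Solving: C = -2, A = 6, then B = 2.
Hence p_8 = 6·8 + 2 + (-2)·256 = -462.

-462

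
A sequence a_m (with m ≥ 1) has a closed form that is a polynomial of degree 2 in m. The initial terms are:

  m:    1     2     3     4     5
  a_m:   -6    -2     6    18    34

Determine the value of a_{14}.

358

1st diffs: 4, 8, 12, 16.
2nd diffs: 4, 4, 4 (constant).
So a_m = 2m^2 - 2m - 6.
Evaluating at m = 14 gives a_{14} = 358.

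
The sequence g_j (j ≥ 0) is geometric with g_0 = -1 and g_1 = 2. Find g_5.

Common ratio r = -2.
g_j = (-1)·(-2)^(j-0).
g_5 = (-1)·(-2)^5 = 32.

32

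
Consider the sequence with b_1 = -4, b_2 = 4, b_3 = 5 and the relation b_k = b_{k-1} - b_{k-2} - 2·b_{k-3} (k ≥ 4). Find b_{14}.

-590

b_4 = 9, b_5 = -4, b_6 = -23, …, b_{11} = 92, b_{12} = -219, b_{13} = -625, b_{14} = -590.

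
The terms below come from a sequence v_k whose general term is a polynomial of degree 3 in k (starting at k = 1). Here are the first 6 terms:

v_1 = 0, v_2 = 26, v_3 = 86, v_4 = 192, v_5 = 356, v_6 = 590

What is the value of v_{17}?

1st diffs: 26, 60, 106, 164, 234.
2nd diffs: 34, 46, 58, 70.
3rd diffs: 12, 12, 12 (constant).
Newton forward-difference form: v_k = 26·C(k-1,1) + 34·C(k-1,2) + 12·C(k-1,3).
At k = 17: k-1 = 16, so v_{17} = 416 + 4080 + 6720 = 11216.

11216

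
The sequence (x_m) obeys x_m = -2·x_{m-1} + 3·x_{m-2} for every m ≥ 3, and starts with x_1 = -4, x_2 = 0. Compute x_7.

-732

Applying the relation repeatedly:
x_3 = -12;  x_4 = 24;  x_5 = -84;  x_6 = 240;  x_7 = -732.
(Characteristic roots are 1 and -3.)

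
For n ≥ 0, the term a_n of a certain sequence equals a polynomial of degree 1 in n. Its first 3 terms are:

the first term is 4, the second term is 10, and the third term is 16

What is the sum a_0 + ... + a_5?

114

1st diffs: 6, 6 (constant).
So a_n = 6n + 4.
Continuing: 22, 28, 34.
Summing n = 0..5 (6 terms) gives 114.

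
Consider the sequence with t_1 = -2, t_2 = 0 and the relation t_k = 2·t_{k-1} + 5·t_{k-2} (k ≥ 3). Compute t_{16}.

Iterate the recurrence:
t_3 = -10; t_4 = -20; t_5 = -90; …; t_{13} = -1679690; t_{14} = -5793480; t_{15} = -19985410; t_{16} = -68938220.

-68938220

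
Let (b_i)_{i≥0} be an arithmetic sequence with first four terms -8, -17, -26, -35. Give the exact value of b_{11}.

-107

Common difference d = -9.
b_i = -8 + (i - 0)·(-9).
b_{11} = -8 + 11·(-9) = -107.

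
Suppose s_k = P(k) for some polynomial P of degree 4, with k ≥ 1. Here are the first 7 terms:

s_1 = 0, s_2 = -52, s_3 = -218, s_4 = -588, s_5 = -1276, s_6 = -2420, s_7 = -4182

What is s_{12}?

1st diffs: -52, -166, -370, -688, -1144, -1762.
2nd diffs: -114, -204, -318, -456, -618.
3rd diffs: -90, -114, -138, -162.
4th diffs: -24, -24, -24 (constant).
Newton forward-difference form: s_k = (-52)·C(k-1,1) + (-114)·C(k-1,2) + (-90)·C(k-1,3) + (-24)·C(k-1,4).
At k = 12: k-1 = 11, so s_{12} = -572 - 6270 - 14850 - 7920 = -29612.

-29612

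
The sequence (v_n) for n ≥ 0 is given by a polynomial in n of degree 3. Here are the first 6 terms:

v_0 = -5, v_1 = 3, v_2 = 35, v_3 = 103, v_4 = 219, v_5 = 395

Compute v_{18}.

1st diffs: 8, 32, 68, 116, 176.
2nd diffs: 24, 36, 48, 60.
3rd diffs: 12, 12, 12 (constant).
Newton forward-difference form: v_n = -5 + 8·C(n,1) + 24·C(n,2) + 12·C(n,3).
At n = 18: n = 18, so v_{18} = -5 + 144 + 3672 + 9792 = 13603.

13603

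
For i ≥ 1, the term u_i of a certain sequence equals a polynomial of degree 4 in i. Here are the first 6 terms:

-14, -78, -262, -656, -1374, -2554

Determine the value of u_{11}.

1st diffs: -64, -184, -394, -718, -1180.
2nd diffs: -120, -210, -324, -462.
3rd diffs: -90, -114, -138.
4th diffs: -24, -24 (constant).
Newton forward-difference form: u_i = -14 + (-64)·C(i-1,1) + (-120)·C(i-1,2) + (-90)·C(i-1,3) + (-24)·C(i-1,4).
At i = 11: i-1 = 10, so u_{11} = -14 - 640 - 5400 - 10800 - 5040 = -21894.

-21894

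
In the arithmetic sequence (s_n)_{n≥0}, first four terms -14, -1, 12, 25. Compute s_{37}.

467

Common difference d = 13.
s_n = -14 + (n - 0)·13.
s_{37} = -14 + 37·13 = 467.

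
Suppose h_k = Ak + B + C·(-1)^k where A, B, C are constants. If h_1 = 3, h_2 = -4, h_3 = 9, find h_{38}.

At k = 1, 2, 3: A + B - C = 3; 2A + B + C = -4; 3A + B - C = 9.
Subtracting the first from the second: A + 2C = -7.
Subtracting the second from the third: A - 2C = 13.
Solving: C = -5, A = 3, then B = -5.
Hence h_{38} = 3·38 + (-5) + (-5)·1 = 104.

104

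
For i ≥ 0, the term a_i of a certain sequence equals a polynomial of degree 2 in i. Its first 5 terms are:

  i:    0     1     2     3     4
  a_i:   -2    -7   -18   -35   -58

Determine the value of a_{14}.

1st diffs: -5, -11, -17, -23.
2nd diffs: -6, -6, -6 (constant).
So a_i = -3i^2 - 2i - 2.
Evaluating at i = 14 gives a_{14} = -618.

-618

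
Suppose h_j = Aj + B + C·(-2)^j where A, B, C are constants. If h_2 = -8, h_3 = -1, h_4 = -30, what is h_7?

Plug in j = 2, 3, 4: 2A + B + 4C = -8; 3A + B - 8C = -1; 4A + B + 16C = -30.
Subtracting the first from the second: A - 12C = 7.
Subtracting the second from the third: A + 24C = -29.
Solving: C = -1, A = -5, then B = 6.
So h_j = -5·j + 6 + (-1)·(-2)^j; at j=7 this is 99.

99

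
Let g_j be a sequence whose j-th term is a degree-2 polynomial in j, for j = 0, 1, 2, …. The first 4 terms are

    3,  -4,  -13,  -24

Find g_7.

1st diffs: -7, -9, -11.
2nd diffs: -2, -2 (constant).
Newton forward-difference form: g_j = 3 + (-7)·C(j,1) + (-2)·C(j,2).
At j = 7: j = 7, so g_7 = 3 - 49 - 42 = -88.

-88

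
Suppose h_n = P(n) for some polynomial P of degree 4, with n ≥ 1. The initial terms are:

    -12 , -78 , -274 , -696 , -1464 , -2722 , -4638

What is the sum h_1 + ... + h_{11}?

1st diffs: -66, -196, -422, -768, -1258, -1916.
2nd diffs: -130, -226, -346, -490, -658.
3rd diffs: -96, -120, -144, -168.
4th diffs: -24, -24, -24 (constant).
Newton forward-difference form: h_n = -12 + (-66)·C(n-1,1) + (-130)·C(n-1,2) + (-96)·C(n-1,3) + (-24)·C(n-1,4).
Continuing: -7404, -11236, -16374, -23082.
Summing n = 1..11 (11 terms) gives -67980.

-67980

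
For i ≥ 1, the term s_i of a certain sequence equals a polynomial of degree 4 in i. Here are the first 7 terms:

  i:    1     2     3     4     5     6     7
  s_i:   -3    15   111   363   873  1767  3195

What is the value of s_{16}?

76707

1st diffs: 18, 96, 252, 510, 894, 1428.
2nd diffs: 78, 156, 258, 384, 534.
3rd diffs: 78, 102, 126, 150.
4th diffs: 24, 24, 24 (constant).
Newton forward-difference form: s_i = -3 + 18·C(i-1,1) + 78·C(i-1,2) + 78·C(i-1,3) + 24·C(i-1,4).
At i = 16: i-1 = 15, so s_{16} = -3 + 270 + 8190 + 35490 + 32760 = 76707.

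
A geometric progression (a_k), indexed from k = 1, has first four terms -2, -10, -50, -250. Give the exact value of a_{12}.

-97656250

Common ratio r = 5.
a_k = (-2)·5^(k-1).
a_{12} = (-2)·5^11 = -97656250.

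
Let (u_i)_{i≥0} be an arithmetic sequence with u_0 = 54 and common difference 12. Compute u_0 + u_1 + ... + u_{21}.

u_i = 54 + (i - 0)·12.
u_{21} = 306; S = 22·(54 + 306)/2 = 3960.

3960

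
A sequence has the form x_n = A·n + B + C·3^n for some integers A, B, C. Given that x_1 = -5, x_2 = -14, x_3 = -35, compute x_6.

The three given values yield: A + B + 3C = -5; 2A + B + 9C = -14; 3A + B + 27C = -35.
Subtracting the first from the second: A + 6C = -9.
Subtracting the second from the third: A + 18C = -21.
Solving: C = -1, A = -3, then B = 1.
Therefore x_6 = -18 + 1 + (-1)·729 = -746.

-746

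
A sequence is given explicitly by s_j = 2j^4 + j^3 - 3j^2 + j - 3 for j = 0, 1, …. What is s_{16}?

s_{16} = 2·16^4 + 1·16^3 - 3·16^2 + 1·16 - 3 = 134413.

134413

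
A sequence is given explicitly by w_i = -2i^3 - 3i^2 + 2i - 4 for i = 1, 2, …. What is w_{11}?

-3007

w_{11} = -2·11^3 - 3·11^2 + 2·11 - 4 = -3007.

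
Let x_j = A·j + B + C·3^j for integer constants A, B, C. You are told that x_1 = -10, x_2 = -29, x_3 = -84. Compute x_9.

Write the equations: A + B + 3C = -10; 2A + B + 9C = -29; 3A + B + 27C = -84.
Subtracting the first from the second: A + 6C = -19.
Subtracting the second from the third: A + 18C = -55.
Solving: C = -3, A = -1, then B = 0.
Therefore x_9 = -9 + 0 + (-3)·19683 = -59058.

-59058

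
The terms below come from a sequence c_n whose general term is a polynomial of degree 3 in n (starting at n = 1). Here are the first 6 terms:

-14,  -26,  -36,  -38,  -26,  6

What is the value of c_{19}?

1st diffs: -12, -10, -2, 12, 32.
2nd diffs: 2, 8, 14, 20.
3rd diffs: 6, 6, 6 (constant).
Newton forward-difference form: c_n = -14 + (-12)·C(n-1,1) + 2·C(n-1,2) + 6·C(n-1,3).
At n = 19: n-1 = 18, so c_{19} = -14 - 216 + 306 + 4896 = 4972.

4972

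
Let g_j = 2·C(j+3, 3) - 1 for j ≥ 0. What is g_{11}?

727

C(14, 3) = 364, so g_{11} = 727.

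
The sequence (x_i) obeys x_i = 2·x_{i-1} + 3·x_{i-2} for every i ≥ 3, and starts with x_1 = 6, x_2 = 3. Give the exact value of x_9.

Compute successive terms:
x_3 = 24;  x_4 = 57;  x_5 = 186;  x_6 = 543;  x_7 = 1644;  x_8 = 4917;  x_9 = 14766.
(Characteristic roots are 3 and -1.)

14766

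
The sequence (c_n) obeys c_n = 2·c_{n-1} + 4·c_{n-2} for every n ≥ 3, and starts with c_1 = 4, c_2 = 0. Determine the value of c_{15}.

15269888

Compute successive terms:
c_3 = 16, c_4 = 32, c_5 = 128, …, c_{12} = 450560, c_{13} = 1458176, c_{14} = 4718592, c_{15} = 15269888.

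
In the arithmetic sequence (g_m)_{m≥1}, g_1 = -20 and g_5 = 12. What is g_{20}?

132

Common difference d = (12 - (-20)) / (5 - 1) = 8.
g_m = -20 + (m - 1)·8.
g_{20} = -20 + 19·8 = 132.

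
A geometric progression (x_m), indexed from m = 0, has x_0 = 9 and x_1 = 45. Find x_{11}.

439453125

Common ratio r = 5.
x_m = 9·5^(m-0).
x_{11} = 9·5^11 = 439453125.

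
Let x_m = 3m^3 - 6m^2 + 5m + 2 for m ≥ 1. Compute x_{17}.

13092

x_{17} = 3·17^3 - 6·17^2 + 5·17 + 2 = 13092.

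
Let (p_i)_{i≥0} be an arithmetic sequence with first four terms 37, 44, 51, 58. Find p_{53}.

408

Common difference d = 7.
p_i = 37 + (i - 0)·7.
p_{53} = 37 + 53·7 = 408.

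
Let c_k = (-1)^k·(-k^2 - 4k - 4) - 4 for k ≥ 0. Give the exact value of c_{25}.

(-1)^25 = -1; -k^2 - 4k - 4 at k=25 is -729; so c_{25} = 725.

725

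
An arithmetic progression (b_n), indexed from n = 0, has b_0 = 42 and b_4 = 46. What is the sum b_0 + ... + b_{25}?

1417

Common difference d = (46 - 42) / (4 - 0) = 1.
b_n = 42 + (n - 0)·1.
b_{25} = 67; S = 26·(42 + 67)/2 = 1417.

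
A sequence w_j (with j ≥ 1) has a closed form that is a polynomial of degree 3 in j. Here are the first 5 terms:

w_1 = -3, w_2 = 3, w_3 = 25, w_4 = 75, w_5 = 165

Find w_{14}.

4755

1st diffs: 6, 22, 50, 90.
2nd diffs: 16, 28, 40.
3rd diffs: 12, 12 (constant).
Newton forward-difference form: w_j = -3 + 6·C(j-1,1) + 16·C(j-1,2) + 12·C(j-1,3).
At j = 14: j-1 = 13, so w_{14} = -3 + 78 + 1248 + 3432 = 4755.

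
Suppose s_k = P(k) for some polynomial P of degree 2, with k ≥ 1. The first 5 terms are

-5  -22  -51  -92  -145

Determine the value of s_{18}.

-1926

1st diffs: -17, -29, -41, -53.
2nd diffs: -12, -12, -12 (constant).
Newton forward-difference form: s_k = -5 + (-17)·C(k-1,1) + (-12)·C(k-1,2).
At k = 18: k-1 = 17, so s_{18} = -5 - 289 - 1632 = -1926.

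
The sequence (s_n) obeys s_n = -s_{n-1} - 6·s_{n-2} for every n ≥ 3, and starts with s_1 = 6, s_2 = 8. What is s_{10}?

s_3 = -44, s_4 = -4, s_5 = 268, s_6 = -244, s_7 = -1364, s_8 = 2828, s_9 = 5356, s_{10} = -22324.

-22324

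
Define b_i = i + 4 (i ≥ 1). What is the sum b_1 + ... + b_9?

81

Over i = 1..9: Σi = 45.
Total = (1)·45 + (4)·9 = 81.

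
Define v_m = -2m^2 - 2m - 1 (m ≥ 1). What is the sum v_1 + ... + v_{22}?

-8118

Over m = 1..22: Σm = 253, Σm² = 3795.
Total = (-2)·3795 + (-2)·253 + (-1)·22 = -8118.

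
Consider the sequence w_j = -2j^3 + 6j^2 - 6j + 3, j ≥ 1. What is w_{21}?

-15999

w_{21} = -2·21^3 + 6·21^2 - 6·21 + 3 = -15999.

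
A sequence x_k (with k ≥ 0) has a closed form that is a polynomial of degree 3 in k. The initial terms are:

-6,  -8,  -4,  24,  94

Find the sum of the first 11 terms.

6754

1st diffs: -2, 4, 28, 70.
2nd diffs: 6, 24, 42.
3rd diffs: 18, 18 (constant).
Newton forward-difference form: x_k = -6 + (-2)·C(k,1) + 6·C(k,2) + 18·C(k,3).
Continuing: …, 224, 432, 736, 1154, …, x_{10} = 2404.
Summing k = 0..10 (11 terms) gives 6754.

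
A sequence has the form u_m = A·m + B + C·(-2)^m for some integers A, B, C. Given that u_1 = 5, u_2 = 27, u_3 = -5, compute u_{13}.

-24517

Write the equations: A + B - 2C = 5; 2A + B + 4C = 27; 3A + B - 8C = -5.
Subtracting the first from the second: A + 6C = 22.
Subtracting the second from the third: A - 12C = -32.
Solving: C = 3, A = 4, then B = 7.
Therefore u_{13} = 52 + 7 + 3·(-8192) = -24517.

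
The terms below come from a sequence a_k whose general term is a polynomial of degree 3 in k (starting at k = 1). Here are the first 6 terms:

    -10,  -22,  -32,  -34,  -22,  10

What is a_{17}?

3398

1st diffs: -12, -10, -2, 12, 32.
2nd diffs: 2, 8, 14, 20.
3rd diffs: 6, 6, 6 (constant).
So a_k = k^3 - 5k^2 - 4k - 2.
Evaluating at k = 17 gives a_{17} = 3398.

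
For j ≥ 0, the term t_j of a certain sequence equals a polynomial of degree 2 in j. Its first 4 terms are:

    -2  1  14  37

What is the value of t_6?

166

1st diffs: 3, 13, 23.
2nd diffs: 10, 10 (constant).
Newton forward-difference form: t_j = -2 + 3·C(j,1) + 10·C(j,2).
At j = 6: j = 6, so t_6 = -2 + 18 + 150 = 166.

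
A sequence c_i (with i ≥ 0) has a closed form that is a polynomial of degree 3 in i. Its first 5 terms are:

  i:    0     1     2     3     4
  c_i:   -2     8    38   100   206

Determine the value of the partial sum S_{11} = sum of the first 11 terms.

1st diffs: 10, 30, 62, 106.
2nd diffs: 20, 32, 44.
3rd diffs: 12, 12 (constant).
Newton forward-difference form: c_i = -2 + 10·C(i,1) + 20·C(i,2) + 12·C(i,3).
Continuing: …, 368, 598, 908, 1310, …, c_{10} = 2438.
Summing i = 0..10 (11 terms) gives 7788.

7788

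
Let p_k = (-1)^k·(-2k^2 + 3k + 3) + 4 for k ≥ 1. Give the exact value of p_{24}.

(-1)^24 = 1; -2k^2 + 3k + 3 at k=24 is -1077; so p_{24} = -1073.

-1073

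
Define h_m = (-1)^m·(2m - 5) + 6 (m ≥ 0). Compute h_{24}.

(-1)^24 = 1; 2m - 5 at m=24 is 43; so h_{24} = 49.

49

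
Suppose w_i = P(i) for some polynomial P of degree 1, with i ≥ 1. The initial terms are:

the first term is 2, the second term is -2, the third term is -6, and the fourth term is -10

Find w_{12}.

1st diffs: -4, -4, -4 (constant).
So w_i = -4i + 6.
Evaluating at i = 12 gives w_{12} = -42.

-42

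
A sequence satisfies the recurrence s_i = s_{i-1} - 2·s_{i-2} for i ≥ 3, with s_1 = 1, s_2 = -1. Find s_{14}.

-89

Compute successive terms:
s_3 = -3  s_4 = -1  s_5 = 5  …  s_{11} = 45  s_{12} = -1  s_{13} = -91  s_{14} = -89.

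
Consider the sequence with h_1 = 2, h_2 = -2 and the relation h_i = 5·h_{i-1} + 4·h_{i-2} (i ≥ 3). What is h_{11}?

-3384002

Compute successive terms:
h_3 = -2, h_4 = -18, h_5 = -98, h_6 = -562, h_7 = -3202, h_8 = -18258, h_9 = -104098, h_{10} = -593522, h_{11} = -3384002.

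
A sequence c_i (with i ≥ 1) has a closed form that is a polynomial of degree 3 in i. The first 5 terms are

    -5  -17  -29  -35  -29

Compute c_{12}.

853

1st diffs: -12, -12, -6, 6.
2nd diffs: 0, 6, 12.
3rd diffs: 6, 6 (constant).
Newton forward-difference form: c_i = -5 + (-12)·C(i-1,1) + 6·C(i-1,3).
At i = 12: i-1 = 11, so c_{12} = -5 - 132 + 990 = 853.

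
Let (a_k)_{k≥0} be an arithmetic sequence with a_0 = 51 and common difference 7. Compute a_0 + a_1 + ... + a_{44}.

9225

a_k = 51 + (k - 0)·7.
a_{44} = 359; S = 45·(51 + 359)/2 = 9225.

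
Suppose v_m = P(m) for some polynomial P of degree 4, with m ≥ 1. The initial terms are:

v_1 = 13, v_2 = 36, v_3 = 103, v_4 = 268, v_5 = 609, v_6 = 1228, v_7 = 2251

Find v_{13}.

26953

1st diffs: 23, 67, 165, 341, 619, 1023.
2nd diffs: 44, 98, 176, 278, 404.
3rd diffs: 54, 78, 102, 126.
4th diffs: 24, 24, 24 (constant).
So v_m = m^4 - m^3 + 3m^2 + 6m + 4.
Evaluating at m = 13 gives v_{13} = 26953.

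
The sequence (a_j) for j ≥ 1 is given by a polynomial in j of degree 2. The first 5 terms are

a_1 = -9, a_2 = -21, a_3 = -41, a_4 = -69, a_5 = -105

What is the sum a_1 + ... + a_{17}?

-7225

1st diffs: -12, -20, -28, -36.
2nd diffs: -8, -8, -8 (constant).
Newton forward-difference form: a_j = -9 + (-12)·C(j-1,1) + (-8)·C(j-1,2).
Continuing: …, -149, -201, -261, -329, …, a_{17} = -1161.
Summing j = 1..17 (17 terms) gives -7225.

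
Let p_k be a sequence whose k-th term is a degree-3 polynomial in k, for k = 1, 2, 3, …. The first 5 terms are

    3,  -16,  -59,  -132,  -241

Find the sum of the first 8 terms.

1st diffs: -19, -43, -73, -109.
2nd diffs: -24, -30, -36.
3rd diffs: -6, -6 (constant).
So p_k = -k^3 - 6k^2 + 6k + 4.
Continuing: -392, -591, -844.
Summing k = 1..8 (8 terms) gives -2272.

-2272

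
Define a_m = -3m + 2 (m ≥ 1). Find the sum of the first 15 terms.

-330

Over m = 1..15: Σm = 120.
Total = (-3)·120 + (2)·15 = -330.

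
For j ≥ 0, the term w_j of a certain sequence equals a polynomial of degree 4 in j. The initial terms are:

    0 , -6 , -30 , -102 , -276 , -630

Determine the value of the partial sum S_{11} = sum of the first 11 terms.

-24288

1st diffs: -6, -24, -72, -174, -354.
2nd diffs: -18, -48, -102, -180.
3rd diffs: -30, -54, -78.
4th diffs: -24, -24 (constant).
So w_j = -j^4 + j^3 - 5j^2 - j.
Continuing: …, -1266, -2310, -3912, -6246, …, w_{10} = -9510.
Summing j = 0..10 (11 terms) gives -24288.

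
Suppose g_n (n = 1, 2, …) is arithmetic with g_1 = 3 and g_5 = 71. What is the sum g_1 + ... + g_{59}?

29264

Common difference d = (71 - 3) / (5 - 1) = 17.
g_n = 3 + (n - 1)·17.
g_{59} = 989; S = 59·(3 + 989)/2 = 29264.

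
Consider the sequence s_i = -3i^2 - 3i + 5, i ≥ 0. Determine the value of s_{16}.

-811

s_{16} = -3·16^2 - 3·16 + 5 = -811.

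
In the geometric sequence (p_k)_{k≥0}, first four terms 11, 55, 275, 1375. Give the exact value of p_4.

6875

Common ratio r = 5.
p_k = 11·5^(k-0).
p_4 = 11·5^4 = 6875.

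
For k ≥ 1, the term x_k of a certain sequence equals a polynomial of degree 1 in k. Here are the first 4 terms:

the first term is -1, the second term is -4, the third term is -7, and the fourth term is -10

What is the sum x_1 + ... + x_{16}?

-376

1st diffs: -3, -3, -3 (constant).
So x_k = -3k + 2.
Continuing: …, -13, -16, -19, -22, …, x_{16} = -46.
Summing k = 1..16 (16 terms) gives -376.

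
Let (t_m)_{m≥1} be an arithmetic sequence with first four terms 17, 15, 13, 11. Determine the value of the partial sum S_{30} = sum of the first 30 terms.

-360

Common difference d = -2.
t_m = 17 + (m - 1)·(-2).
t_{30} = -41; S = 30·(17 + (-41))/2 = -360.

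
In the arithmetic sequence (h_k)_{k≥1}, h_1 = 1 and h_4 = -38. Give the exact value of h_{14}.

-168

Common difference d = (-38 - 1) / (4 - 1) = -13.
h_k = 1 + (k - 1)·(-13).
h_{14} = 1 + 13·(-13) = -168.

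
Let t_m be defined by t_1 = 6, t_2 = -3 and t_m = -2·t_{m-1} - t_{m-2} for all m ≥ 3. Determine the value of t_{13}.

-30

Applying the relation repeatedly:
t_3 = 0;  t_4 = 3;  t_5 = -6;  …;  t_{10} = 21;  t_{11} = -24;  t_{12} = 27;  t_{13} = -30.
(Characteristic roots are -1 and -1.)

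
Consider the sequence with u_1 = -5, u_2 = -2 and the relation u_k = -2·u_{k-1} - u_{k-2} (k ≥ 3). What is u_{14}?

u_3 = 9, u_4 = -16, u_5 = 23, …, u_{11} = 65, u_{12} = -72, u_{13} = 79, u_{14} = -86.
(Characteristic roots are -1 and -1.)

-86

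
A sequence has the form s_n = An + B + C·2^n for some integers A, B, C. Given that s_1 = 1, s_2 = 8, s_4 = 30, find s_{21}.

Plug in n = 1, 2, 4: A + B + 2C = 1; 2A + B + 4C = 8; 4A + B + 16C = 30.
Subtracting the first from the second: A + 2C = 7.
Subtracting the second from the third: 2A + 12C = 22.
Solving: C = 1, A = 5, then B = -6.
Therefore s_{21} = 105 + (-6) + 1·2097152 = 2097251.

2097251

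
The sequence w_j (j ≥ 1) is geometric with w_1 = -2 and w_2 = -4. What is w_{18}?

-262144

Common ratio r = 2.
w_j = (-2)·2^(j-1).
w_{18} = (-2)·2^17 = -262144.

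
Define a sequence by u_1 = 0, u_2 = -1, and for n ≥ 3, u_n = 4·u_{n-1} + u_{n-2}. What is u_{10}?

-98209

u_3 = -4  u_4 = -17  u_5 = -72  u_6 = -305  u_7 = -1292  u_8 = -5473  u_9 = -23184  u_{10} = -98209.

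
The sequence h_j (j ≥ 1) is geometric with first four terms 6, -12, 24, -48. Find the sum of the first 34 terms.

Common ratio r = -2.
h_j = 6·(-2)^(j-1).
S = 6·((-2)^34 - 1)/(-2 - 1) = 6·(17179869184 - 1)/(-3) = -34359738366.

-34359738366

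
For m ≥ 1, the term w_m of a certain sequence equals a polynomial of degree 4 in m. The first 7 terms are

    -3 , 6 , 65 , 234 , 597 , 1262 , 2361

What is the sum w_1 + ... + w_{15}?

1st diffs: 9, 59, 169, 363, 665, 1099.
2nd diffs: 50, 110, 194, 302, 434.
3rd diffs: 60, 84, 108, 132.
4th diffs: 24, 24, 24 (constant).
Newton forward-difference form: w_m = -3 + 9·C(m-1,1) + 50·C(m-1,2) + 60·C(m-1,3) + 24·C(m-1,4).
Continuing: …, 4050, 6509, 9942, 14577, …, w_{15} = 50537.
Summing m = 1..15 (15 terms) gives 177622.

177622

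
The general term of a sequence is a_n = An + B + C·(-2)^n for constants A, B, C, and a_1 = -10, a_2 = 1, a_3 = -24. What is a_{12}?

Write the equations: A + B - 2C = -10; 2A + B + 4C = 1; 3A + B - 8C = -24.
Subtracting the first from the second: A + 6C = 11.
Subtracting the second from the third: A - 12C = -25.
Solving: C = 2, A = -1, then B = -5.
So a_n = -1·n + (-5) + 2·(-2)^n; at n=12 this is 8175.

8175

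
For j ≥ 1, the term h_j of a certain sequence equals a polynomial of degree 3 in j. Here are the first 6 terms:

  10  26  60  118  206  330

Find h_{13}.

1st diffs: 16, 34, 58, 88, 124.
2nd diffs: 18, 24, 30, 36.
3rd diffs: 6, 6, 6 (constant).
Newton forward-difference form: h_j = 10 + 16·C(j-1,1) + 18·C(j-1,2) + 6·C(j-1,3).
At j = 13: j-1 = 12, so h_{13} = 10 + 192 + 1188 + 1320 = 2710.

2710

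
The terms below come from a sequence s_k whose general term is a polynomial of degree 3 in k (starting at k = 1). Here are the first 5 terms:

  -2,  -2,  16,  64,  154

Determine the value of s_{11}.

2248

1st diffs: 0, 18, 48, 90.
2nd diffs: 18, 30, 42.
3rd diffs: 12, 12 (constant).
Newton forward-difference form: s_k = -2 + 18·C(k-1,2) + 12·C(k-1,3).
At k = 11: k-1 = 10, so s_{11} = -2 + 810 + 1440 = 2248.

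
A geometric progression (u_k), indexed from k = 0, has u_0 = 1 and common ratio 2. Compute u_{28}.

268435456

u_k = 1·2^(k-0).
u_{28} = 1·2^28 = 268435456.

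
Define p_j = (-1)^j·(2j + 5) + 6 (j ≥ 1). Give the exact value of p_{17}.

(-1)^17 = -1; 2j + 5 at j=17 is 39; so p_{17} = -33.

-33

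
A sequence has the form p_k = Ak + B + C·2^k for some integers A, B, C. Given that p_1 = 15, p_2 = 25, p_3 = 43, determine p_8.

Plug in k = 1, 2, 3: A + B + 2C = 15; 2A + B + 4C = 25; 3A + B + 8C = 43.
Subtracting the first from the second: A + 2C = 10.
Subtracting the second from the third: A + 4C = 18.
Solving: C = 4, A = 2, then B = 5.
Hence p_8 = 2·8 + 5 + 4·256 = 1045.

1045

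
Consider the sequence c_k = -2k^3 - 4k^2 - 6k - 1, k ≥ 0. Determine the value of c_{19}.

-15277

c_{19} = -2·19^3 - 4·19^2 - 6·19 - 1 = -15277.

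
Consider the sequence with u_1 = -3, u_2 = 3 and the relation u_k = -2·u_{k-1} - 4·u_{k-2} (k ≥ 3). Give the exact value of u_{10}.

Compute successive terms:
u_3 = 6, u_4 = -24, u_5 = 24, u_6 = 48, u_7 = -192, u_8 = 192, u_9 = 384, u_{10} = -1536.

-1536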